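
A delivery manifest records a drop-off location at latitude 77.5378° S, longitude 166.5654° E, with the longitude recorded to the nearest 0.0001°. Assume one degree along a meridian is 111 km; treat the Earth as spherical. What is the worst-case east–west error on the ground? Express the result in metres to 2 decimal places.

Rounding to 4 decimal places leaves the longitude within ±5e-05° of the true value.
Parallels shrink by cos φ, so at 77.5378° a degree of longitude is 111000 × 0.2158 ≈ 23953.3 m.
So at most 5e-05° × 23953.3 ≈ 1.19766 m east–west.

1.20 metres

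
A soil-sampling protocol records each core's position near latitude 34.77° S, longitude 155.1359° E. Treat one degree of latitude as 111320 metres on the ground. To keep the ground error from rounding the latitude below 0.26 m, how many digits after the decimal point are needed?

6 decimal places

One degree of latitude covers 111320 m.
Rounding to N decimal places gives at most 0.5 × 10⁻ᴺ degrees of error, i.e. 0.5 × 10⁻ᴺ × 111320 m.
Setting 55660 × 10⁻ᴺ ≤ 0.26 gives 10ᴺ ≥ 2.141e+05, i.e. N ≥ 5.33.
So 6 decimal places suffice (0.0557 m); 5 would allow up to 0.557 m.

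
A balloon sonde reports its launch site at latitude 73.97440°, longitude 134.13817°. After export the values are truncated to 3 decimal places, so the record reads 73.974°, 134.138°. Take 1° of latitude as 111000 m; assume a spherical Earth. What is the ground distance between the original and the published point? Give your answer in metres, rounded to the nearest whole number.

45 metres

Δlat = 73.97440 − 73.974 = +0.00040°; Δlon = 134.13817 − 134.138 = +0.00017°.
North–south shift: 0.00040 × 111000 = 44.4 m.
E–W at 73.974°: 0.00017° × 111000 × cos 73.974° = 0.00017 × 111000 × 0.2761 ≈ 5.20951 m.
Distance: √(44.4² + 5.20951²) ≈ 44.7046 m.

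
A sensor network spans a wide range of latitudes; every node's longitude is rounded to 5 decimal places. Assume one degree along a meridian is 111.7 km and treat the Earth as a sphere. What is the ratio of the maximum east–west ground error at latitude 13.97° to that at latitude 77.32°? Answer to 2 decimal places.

4.42

Rounding to 5 decimal places leaves the longitude within ±5e-06° of the true value.
Error at 13.97° = 5e-06° × 111700 × cos 13.97° ≈ 0.5585 × 0.9704 = 0.54198 m.
At 77.32°: 5e-06° × 111700 × cos 77.32° = 5e-06 × 111700 × 0.2195 ≈ 0.12259 m.
Ratio: 0.54198 / 0.12259 = cos 13.97° / cos 77.32° ≈ 4.4209.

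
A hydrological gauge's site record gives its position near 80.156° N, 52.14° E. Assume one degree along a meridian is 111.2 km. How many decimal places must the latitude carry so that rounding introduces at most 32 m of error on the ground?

One degree of latitude covers 111200 m.
Rounding to N decimal places gives at most 0.5 × 10⁻ᴺ degrees of error, i.e. 0.5 × 10⁻ᴺ × 111200 m.
Setting 55600 × 10⁻ᴺ ≤ 32 gives 10ᴺ ≥ 1738, i.e. N ≥ 3.24.
At 3 places the error can reach 55.6 m, but 4 places keeps it to 5.56 m.

4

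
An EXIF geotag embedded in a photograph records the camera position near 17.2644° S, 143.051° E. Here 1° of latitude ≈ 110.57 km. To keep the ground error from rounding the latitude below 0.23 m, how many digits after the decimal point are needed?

One degree of latitude covers 110570 m.
Rounding to N decimal places gives at most 0.5 × 10⁻ᴺ degrees of error, i.e. 0.5 × 10⁻ᴺ × 110570 m.
Need 0.5 × 110570 × 10⁻ᴺ ≤ 0.23 → 10⁻ᴺ ≤ 4.160e-06, so N ≥ 5.38.
N = 5 would give 0.553 m (too coarse); N = 6 gives 0.0553 m ≤ 0.23 m.

6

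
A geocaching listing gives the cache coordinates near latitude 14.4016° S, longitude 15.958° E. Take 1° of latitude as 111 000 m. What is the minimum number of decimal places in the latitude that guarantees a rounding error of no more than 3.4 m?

5 decimal places

One degree of latitude covers 111000 m.
With N decimal places the half-ulp bound is 0.5·10⁻ᴺ°, or 0.5·10⁻ᴺ × 111000 m on the ground.
Setting 55500 × 10⁻ᴺ ≤ 3.4 gives 10ᴺ ≥ 1.632e+04, i.e. N ≥ 4.21.
So 5 decimal places suffice (0.555 m); 4 would allow up to 5.55 m.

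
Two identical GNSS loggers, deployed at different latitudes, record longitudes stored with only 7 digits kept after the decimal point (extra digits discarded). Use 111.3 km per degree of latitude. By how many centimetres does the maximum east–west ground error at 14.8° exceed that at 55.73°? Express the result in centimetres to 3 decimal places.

0.449 centimetres

Truncating at 7 decimal places can drop up to a full unit in the last place, so the longitude may be off by as much as 1e-07°.
At 14.8°: 1e-07° × 111300 × cos 14.8° = 1e-07 × 111300 × 0.9668 ≈ 0.010761 m.
Error at 55.73° = 1e-07° × 111300 × cos 55.73° ≈ 0.01113 × 0.5631 = 0.0062672 m.
So the lower-latitude error exceeds the higher by 0.010761 − 0.0062672 = 0.0044935 m.
That is 0.00449351 m = 0.44935 cm.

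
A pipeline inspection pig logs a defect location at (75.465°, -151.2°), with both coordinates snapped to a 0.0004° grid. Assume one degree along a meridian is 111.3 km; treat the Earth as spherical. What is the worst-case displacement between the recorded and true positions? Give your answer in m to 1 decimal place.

With a 0.0004° grid the true value lies within half a step, ±0.0004°/2 = ±0.0002°, of the stored one.
North–south component: 0.0002° × 111300 = 22.26 m.
East–west component at 75.465°: 0.0002° × 111300 × cos 75.465° ≈ 0.0002 × 27933.1 ≈ 5.58662 m.
Combining orthogonally: (22.26² + 5.58662²)^½ ≈ 22.9503 m.

23.0 m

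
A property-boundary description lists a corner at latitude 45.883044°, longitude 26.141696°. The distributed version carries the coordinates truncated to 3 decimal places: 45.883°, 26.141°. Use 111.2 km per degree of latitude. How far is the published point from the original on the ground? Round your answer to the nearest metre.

54 metres

The latitude changed by +0.000044° and the longitude by +0.000696°.
North–south shift: 0.000044 × 111200 = 4.8928 m.
E–W at 45.883°: 0.000696° × 111200 × cos 45.883° = 0.000696 × 111200 × 0.6961 ≈ 53.8768 m.
Distance: √(4.8928² + 53.8768²) ≈ 54.0985 m.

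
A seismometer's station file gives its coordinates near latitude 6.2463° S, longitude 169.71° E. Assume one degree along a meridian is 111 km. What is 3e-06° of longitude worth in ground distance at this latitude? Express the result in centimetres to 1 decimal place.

33.1 centimetres

At 6.2463° a degree of longitude is 111000 × cos 6.2463° ≈ 110341 m, so 3e-06° corresponds to 0.331023 m.
That is 0.331023 m = 33.102 cm.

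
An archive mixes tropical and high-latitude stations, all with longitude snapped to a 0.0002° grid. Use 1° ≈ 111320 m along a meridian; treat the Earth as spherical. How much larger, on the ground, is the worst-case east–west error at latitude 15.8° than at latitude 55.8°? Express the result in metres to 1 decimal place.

4.5 metres

With a 0.0002° grid the true value lies within half a step, ±0.0002°/2 = ±0.0001°, of the stored one.
At 15.8°: 0.0001° × 111320 × cos 15.8° = 0.0001 × 111320 × 0.9622 ≈ 10.711 m.
Error at 55.8° = 0.0001° × 111320 × cos 55.8° ≈ 11.132 × 0.5621 = 6.2571 m.
So the lower-latitude error exceeds the higher by 10.711 − 6.2571 = 4.4543 m.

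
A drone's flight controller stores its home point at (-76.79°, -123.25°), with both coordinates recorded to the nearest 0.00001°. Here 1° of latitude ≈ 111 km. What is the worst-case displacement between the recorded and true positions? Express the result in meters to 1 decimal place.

0.6 meters

Rounding to 5 decimal places leaves each coordinate within ±5e-06° of the true value.
North–south component: 5e-06° × 111000 = 0.555 m.
Longitude error → 5e-06 × 111000 × cos 76.79° = 5e-06 × 111000 × 0.2285 ≈ 0.126829 m.
The two errors are perpendicular, so the maximum displacement is √(0.555² + 0.126829²) ≈ 0.569307 m.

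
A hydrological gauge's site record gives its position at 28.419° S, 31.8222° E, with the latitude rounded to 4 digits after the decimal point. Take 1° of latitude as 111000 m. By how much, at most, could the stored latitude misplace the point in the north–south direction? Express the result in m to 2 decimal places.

Rounding to 4 decimal places leaves the latitude within ±5e-05° of the true value.
Along the meridian that is 5e-05° × 111000 m/° = 5.55 m.

5.55 m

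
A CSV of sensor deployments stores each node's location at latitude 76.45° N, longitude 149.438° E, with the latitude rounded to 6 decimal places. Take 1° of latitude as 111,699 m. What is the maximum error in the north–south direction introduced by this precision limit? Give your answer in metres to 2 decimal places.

0.06 metres

Rounding to 6 decimal places leaves the latitude within ±5e-07° of the true value.
Along the meridian that is 5e-07° × 111699 m/° = 0.0558495 m.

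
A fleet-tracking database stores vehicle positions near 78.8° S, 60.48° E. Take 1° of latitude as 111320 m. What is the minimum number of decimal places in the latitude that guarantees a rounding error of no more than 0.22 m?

One degree of latitude covers 111320 m.
N decimal places → at most half a unit in the last place, 0.5 × 10⁻ᴺ° = 111320/2 × 10⁻ᴺ m.
Setting 55660 × 10⁻ᴺ ≤ 0.22 gives 10ᴺ ≥ 2.53e+05, i.e. N ≥ 5.40.
N = 5 would give 0.557 m (too coarse); N = 6 gives 0.0557 m ≤ 0.22 m.

6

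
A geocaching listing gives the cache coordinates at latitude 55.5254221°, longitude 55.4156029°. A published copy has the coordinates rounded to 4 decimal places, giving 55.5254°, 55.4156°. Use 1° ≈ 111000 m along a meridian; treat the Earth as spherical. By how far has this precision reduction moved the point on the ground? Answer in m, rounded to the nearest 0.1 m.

2.5 m

Δlat = 55.5254221 − 55.5254 = +0.0000221°; Δlon = 55.4156029 − 55.4156 = +0.0000029°.
North–south shift: 0.0000221 × 111000 = 2.4531 m.
E–W at 55.5254°: 0.0000029° × 111000 × cos 55.5254° = 0.0000029 × 111000 × 0.5660 ≈ 0.182209 m.
Distance: √(2.4531² + 0.182209²) ≈ 2.45986 m.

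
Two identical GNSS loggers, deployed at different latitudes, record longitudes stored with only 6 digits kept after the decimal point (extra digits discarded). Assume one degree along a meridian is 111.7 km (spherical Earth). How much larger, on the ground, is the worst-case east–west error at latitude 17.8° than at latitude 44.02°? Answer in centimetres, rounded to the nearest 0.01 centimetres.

2.60 centimetres

Truncating at 6 decimal places can drop up to a full unit in the last place, so the longitude may be off by as much as 1e-06°.
Error at 17.8° = 1e-06° × 111700 × cos 17.8° ≈ 0.1117 × 0.9521 = 0.10635 m.
At 44.02°: 1e-06° × 111700 × cos 44.02° = 1e-06 × 111700 × 0.7191 ≈ 0.080323 m.
Difference: 0.10635 − 0.080323 = 0.02603 m.
That is 0.0260297 m = 2.603 cm.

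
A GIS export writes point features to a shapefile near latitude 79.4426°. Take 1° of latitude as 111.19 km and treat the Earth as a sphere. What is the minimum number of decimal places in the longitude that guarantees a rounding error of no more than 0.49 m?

At 79.4426° one degree of longitude covers 111190 × cos 79.4426° ≈ 111190 × 0.1832 ≈ 20372.3 m.
With N decimal places the half-ulp bound is 0.5·10⁻ᴺ°, or 0.5·10⁻ᴺ × 20372.3 m on the ground.
Setting 10186.1 × 10⁻ᴺ ≤ 0.49 gives 10ᴺ ≥ 2.079e+04, i.e. N ≥ 4.32.
N = 4 would give 1.02 m (too coarse); N = 5 gives 0.102 m ≤ 0.49 m.

5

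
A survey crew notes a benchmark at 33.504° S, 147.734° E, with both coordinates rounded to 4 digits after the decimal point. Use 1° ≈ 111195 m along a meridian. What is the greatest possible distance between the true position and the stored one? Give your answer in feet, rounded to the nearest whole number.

Rounding to 4 decimal places leaves each coordinate within ±5e-05° of the true value.
N–S: 5e-05° × 111195 m/° = 5.55975 m.
E–W at 33.504°: 5e-05° × 111195 × cos 33.504° = 5e-05 × 111195 × 0.8338 ≈ 4.63598 m.
The two errors are perpendicular, so the maximum displacement is √(5.55975² + 4.63598²) ≈ 7.239 m.
Converting: 7.239 m × 3.2808 ft/m ≈ 23.75 ft.

24 feet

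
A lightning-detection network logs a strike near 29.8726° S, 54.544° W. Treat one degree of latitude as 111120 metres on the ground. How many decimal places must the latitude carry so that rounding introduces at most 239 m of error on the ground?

One degree of latitude covers 111120 m.
With N decimal places the half-ulp bound is 0.5·10⁻ᴺ°, or 0.5·10⁻ᴺ × 111120 m on the ground.
Need 0.5 × 111120 × 10⁻ᴺ ≤ 239 → 10⁻ᴺ ≤ 4.302e-03, so N ≥ 2.37.
At 2 places the error can reach 556 m, but 3 places keeps it to 55.6 m.

3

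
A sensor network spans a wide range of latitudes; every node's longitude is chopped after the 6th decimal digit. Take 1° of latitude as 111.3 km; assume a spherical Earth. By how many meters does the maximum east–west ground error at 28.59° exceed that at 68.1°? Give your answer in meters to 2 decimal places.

Truncating at 6 decimal places can drop up to a full unit in the last place, so the longitude may be off by as much as 1e-06°.
Error at 28.59° = 1e-06° × 111300 × cos 28.59° ≈ 0.1113 × 0.8781 = 0.097729 m.
Error at 68.1° = 1e-06° × 111300 × cos 68.1° ≈ 0.1113 × 0.3730 = 0.041514 m.
So the lower-latitude error exceeds the higher by 0.097729 − 0.041514 = 0.056215 m.

0.06 meters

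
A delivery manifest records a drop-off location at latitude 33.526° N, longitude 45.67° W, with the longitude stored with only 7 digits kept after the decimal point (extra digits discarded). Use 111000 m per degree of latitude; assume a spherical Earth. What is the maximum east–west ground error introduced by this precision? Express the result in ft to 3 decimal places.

0.030 ft

Truncating at 7 decimal places can drop up to a full unit in the last place, so the longitude may be off by as much as 1e-07°.
Parallels shrink by cos φ, so at 33.526° a degree of longitude is 111000 × 0.8336 ≈ 92533.5 m.
East–west error: 1e-07° × 92533.5 m/° ≈ 0.00925335 m.
In feet: 0.00925335 m ÷ 0.3048 ≈ 0.030359 ft.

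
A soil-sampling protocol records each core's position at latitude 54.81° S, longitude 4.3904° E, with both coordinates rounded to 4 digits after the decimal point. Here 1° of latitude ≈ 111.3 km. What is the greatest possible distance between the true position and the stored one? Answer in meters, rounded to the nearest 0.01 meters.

Rounding to 4 decimal places leaves each coordinate within ±5e-05° of the true value.
N–S: 5e-05° × 111300 m/° = 5.565 m.
E–W at 54.81°: 5e-05° × 111300 × cos 54.81° = 5e-05 × 111300 × 0.5763 ≈ 3.20705 m.
The two errors are perpendicular, so the maximum displacement is √(5.565² + 3.20705²) ≈ 6.42296 m.

6.42 meters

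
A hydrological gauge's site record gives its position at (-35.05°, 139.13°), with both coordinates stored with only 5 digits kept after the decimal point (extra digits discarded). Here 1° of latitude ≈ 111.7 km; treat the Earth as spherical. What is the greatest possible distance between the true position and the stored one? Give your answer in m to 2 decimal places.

Truncating at 5 decimal places can drop up to a full unit in the last place, so each coordinate may be off by as much as 1e-05°.
North–south component: 1e-05° × 111700 = 1.117 m.
East–west component at 35.05°: 1e-05° × 111700 × cos 35.05° ≈ 1e-05 × 91443.3 ≈ 0.914433 m.
Worst case both components are at the extreme and orthogonal: √(1.117² + 0.914433²) ≈ 1.44356 m.

1.44 m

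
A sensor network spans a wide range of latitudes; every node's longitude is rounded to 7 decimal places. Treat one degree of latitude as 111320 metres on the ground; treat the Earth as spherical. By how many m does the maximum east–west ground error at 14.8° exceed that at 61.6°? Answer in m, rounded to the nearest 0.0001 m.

0.0027 m

Rounding to 7 decimal places leaves the longitude within ±5e-08° of the true value.
Error at 14.8° = 5e-08° × 111320 × cos 14.8° ≈ 0.005566 × 0.9668 = 0.0053813 m.
At 61.6°: 5e-08° × 111320 × cos 61.6° = 5e-08 × 111320 × 0.4756 ≈ 0.0026473 m.
So the lower-latitude error exceeds the higher by 0.0053813 − 0.0026473 = 0.002734 m.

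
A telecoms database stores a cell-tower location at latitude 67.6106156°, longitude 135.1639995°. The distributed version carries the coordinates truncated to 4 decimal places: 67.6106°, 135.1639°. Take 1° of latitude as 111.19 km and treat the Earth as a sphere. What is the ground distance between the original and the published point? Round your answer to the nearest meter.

5 meters

The latitude changed by +0.0000156° and the longitude by +0.0000995°.
N–S: 0.0000156° × 111190 m/° = 1.73456 m.
E–W at 67.6106°: 0.0000995° × 111190 × cos 67.6106° = 0.0000995 × 111190 × 0.3809 ≈ 4.21404 m.
Combined displacement = (1.73456² + 4.21404²)^½ ≈ 4.55707 m.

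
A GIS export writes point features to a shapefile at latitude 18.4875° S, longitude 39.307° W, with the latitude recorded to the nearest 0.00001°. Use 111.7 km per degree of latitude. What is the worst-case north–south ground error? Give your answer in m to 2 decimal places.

0.56 m

Rounding to 5 decimal places leaves the latitude within ±5e-06° of the true value.
Along the meridian that is 5e-06° × 111700 m/° = 0.5585 m.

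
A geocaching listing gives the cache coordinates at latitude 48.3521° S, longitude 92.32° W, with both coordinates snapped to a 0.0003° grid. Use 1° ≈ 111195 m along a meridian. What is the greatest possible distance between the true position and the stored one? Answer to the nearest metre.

With a 0.0003° grid the true value lies within half a step, ±0.0003°/2 = ±0.00015°, of the stored one.
Latitude error → 0.00015 × 111195 = 16.6793 m along the meridian.
Longitude error → 0.00015 × 111195 × cos 48.3521° = 0.00015 × 111195 × 0.6646 ≈ 11.0842 m.
Combining orthogonally: (16.6793² + 11.0842²)^½ ≈ 20.0264 m.

20 metres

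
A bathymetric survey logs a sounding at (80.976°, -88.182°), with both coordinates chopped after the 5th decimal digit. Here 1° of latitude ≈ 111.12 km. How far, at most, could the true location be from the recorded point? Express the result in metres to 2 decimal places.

Truncating at 5 decimal places can drop up to a full unit in the last place, so each coordinate may be off by as much as 1e-05°.
N–S: 1e-05° × 111120 m/° = 1.1112 m.
Longitude error → 1e-05 × 111120 × cos 80.976° = 1e-05 × 111120 × 0.1568 ≈ 0.17429 m.
Worst case both components are at the extreme and orthogonal: √(1.1112² + 0.17429²) ≈ 1.12479 m.

1.12 metres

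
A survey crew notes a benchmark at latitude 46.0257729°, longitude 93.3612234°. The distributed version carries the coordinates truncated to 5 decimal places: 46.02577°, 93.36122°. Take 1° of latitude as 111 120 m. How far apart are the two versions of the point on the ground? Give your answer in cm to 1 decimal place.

Δlat = 46.0257729 − 46.02577 = +0.0000029°; Δlon = 93.3612234 − 93.36122 = +0.0000034°.
N–S: 0.0000029° × 111120 m/° = 0.322248 m.
East–west at this latitude: 0.0000034° × 111120 × cos 46.0258° ≈ 0.0000034 × 77154.5 = 0.262325 m.
Hypotenuse of the two orthogonal shifts: √(0.322248² + 0.262325²) = 0.415522 m.
That is 0.415522 m = 41.552 cm.

41.6 cm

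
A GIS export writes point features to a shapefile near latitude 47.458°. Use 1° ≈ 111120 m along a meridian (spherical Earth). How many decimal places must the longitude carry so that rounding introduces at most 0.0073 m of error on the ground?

7

At 47.458° one degree of longitude covers 111120 × cos 47.458° ≈ 111120 × 0.6761 ≈ 75131.6 m.
N decimal places → at most half a unit in the last place, 0.5 × 10⁻ᴺ° = 75131.6/2 × 10⁻ᴺ m.
Setting 37565.8 × 10⁻ᴺ ≤ 0.0073 gives 10ᴺ ≥ 5.146e+06, i.e. N ≥ 6.71.
So 7 decimal places suffice (0.00376 m); 6 would allow up to 0.0376 m.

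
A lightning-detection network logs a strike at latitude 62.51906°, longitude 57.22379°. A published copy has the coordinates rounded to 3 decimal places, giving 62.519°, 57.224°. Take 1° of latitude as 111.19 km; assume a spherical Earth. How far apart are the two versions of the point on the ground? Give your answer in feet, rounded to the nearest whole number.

Δlat = 62.51906 − 62.519 = +0.00006°; Δlon = 57.22379 − 57.224 = -0.00021°.
North–south shift: 0.00006 × 111190 = 6.6714 m.
East–west at this latitude: -0.00021° × 111190 × cos 62.519° ≈ -0.00021 × 51309.1 = -10.7749 m.
Hypotenuse of the two orthogonal shifts: √(6.6714² + 10.7749²) = 12.6731 m.
In feet: 12.6731 m ÷ 0.3048 ≈ 41.578 ft.

42 feet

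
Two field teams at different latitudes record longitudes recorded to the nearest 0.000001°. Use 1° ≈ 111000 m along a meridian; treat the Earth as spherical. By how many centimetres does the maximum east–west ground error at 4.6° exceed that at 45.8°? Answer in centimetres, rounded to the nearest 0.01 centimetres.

Rounding to 6 decimal places leaves the longitude within ±5e-07° of the true value.
Error at 4.6° = 5e-07° × 111000 × cos 4.6° ≈ 0.0555 × 0.9968 = 0.055321 m.
Error at 45.8° = 5e-07° × 111000 × cos 45.8° ≈ 0.0555 × 0.6972 = 0.038693 m.
Difference: 0.055321 − 0.038693 = 0.016629 m.
That is 0.0166286 m = 1.6629 cm.

1.66 centimetres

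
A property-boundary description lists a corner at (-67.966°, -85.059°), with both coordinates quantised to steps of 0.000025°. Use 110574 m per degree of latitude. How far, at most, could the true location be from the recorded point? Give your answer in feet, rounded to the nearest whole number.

With a 0.000025° grid the true value lies within half a step, ±0.000025°/2 = ±1.25e-05°, of the stored one.
North–south component: 1.25e-05° × 110574 = 1.38218 m.
E–W at 67.966°: 1.25e-05° × 110574 × cos 67.966° = 1.25e-05 × 110574 × 0.3752 ≈ 0.518532 m.
The two errors are perpendicular, so the maximum displacement is √(1.38218² + 0.518532²) ≈ 1.47624 m.
Converting: 1.47624 m × 3.2808 ft/m ≈ 4.8433 ft.

5 feet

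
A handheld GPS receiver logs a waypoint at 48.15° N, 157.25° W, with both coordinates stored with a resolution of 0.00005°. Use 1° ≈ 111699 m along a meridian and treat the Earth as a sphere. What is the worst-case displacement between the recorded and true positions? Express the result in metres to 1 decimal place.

With a 0.00005° grid the true value lies within half a step, ±0.00005°/2 = ±2.5e-05°, of the stored one.
N–S: 2.5e-05° × 111699 m/° = 2.79248 m.
Longitude error → 2.5e-05 × 111699 × cos 48.15° = 2.5e-05 × 111699 × 0.6672 ≈ 1.86309 m.
The two errors are perpendicular, so the maximum displacement is √(2.79248² + 1.86309²) ≈ 3.35694 m.

3.4 metres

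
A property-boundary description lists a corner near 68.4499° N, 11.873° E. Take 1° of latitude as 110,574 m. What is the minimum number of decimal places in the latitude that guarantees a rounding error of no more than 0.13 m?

One degree of latitude covers 110574 m.
N decimal places → at most half a unit in the last place, 0.5 × 10⁻ᴺ° = 110574/2 × 10⁻ᴺ m.
Setting 55287 × 10⁻ᴺ ≤ 0.13 gives 10ᴺ ≥ 4.253e+05, i.e. N ≥ 5.63.
At 5 places the error can reach 0.553 m, but 6 places keeps it to 0.0553 m.

6 decimal places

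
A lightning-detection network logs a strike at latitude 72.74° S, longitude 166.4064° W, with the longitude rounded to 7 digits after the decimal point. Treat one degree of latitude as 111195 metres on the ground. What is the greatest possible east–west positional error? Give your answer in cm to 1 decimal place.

Rounding to 7 decimal places leaves the longitude within ±5e-08° of the true value.
At latitude 72.74° a degree of longitude spans 111195 m × cos 72.74° = 111195 × 0.2967 ≈ 32992.5 m.
So at most 5e-08° × 32992.5 ≈ 0.00164962 m east–west.
That is 0.00164962 m = 0.16496 cm.

0.2 cm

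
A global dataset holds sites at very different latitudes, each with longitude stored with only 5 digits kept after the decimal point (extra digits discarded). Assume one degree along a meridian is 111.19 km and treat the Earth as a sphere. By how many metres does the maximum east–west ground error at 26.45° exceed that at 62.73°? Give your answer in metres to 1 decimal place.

0.5 metres

Truncating at 5 decimal places can drop up to a full unit in the last place, so the longitude may be off by as much as 1e-05°.
Error at 26.45° = 1e-05° × 111190 × cos 26.45° ≈ 1.1119 × 0.8953 = 0.99551 m.
Error at 62.73° = 1e-05° × 111190 × cos 62.73° ≈ 1.1119 × 0.4582 = 0.50946 m.
So the lower-latitude error exceeds the higher by 0.99551 − 0.50946 = 0.48606 m.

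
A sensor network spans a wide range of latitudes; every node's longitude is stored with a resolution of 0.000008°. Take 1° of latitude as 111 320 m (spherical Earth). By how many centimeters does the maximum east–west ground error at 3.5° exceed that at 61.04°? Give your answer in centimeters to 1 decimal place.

22.9 centimeters

With a 0.000008° grid the true value lies within half a step, ±0.000008°/2 = ±4e-06°, of the stored one.
At 3.5°: 4e-06° × 111320 × cos 3.5° = 4e-06 × 111320 × 0.9981 ≈ 0.44445 m.
Error at 61.04° = 4e-06° × 111320 × cos 61.04° ≈ 0.44528 × 0.4842 = 0.2156 m.
Difference: 0.44445 − 0.2156 = 0.22885 m.
That is 0.228845 m = 22.885 cm.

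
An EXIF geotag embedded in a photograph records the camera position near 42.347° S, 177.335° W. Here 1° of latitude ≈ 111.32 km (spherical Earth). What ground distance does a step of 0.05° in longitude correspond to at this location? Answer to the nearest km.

One degree of longitude here spans 111320 × cos 42.347° = 111320 × 0.7391 ≈ 82274.2 m; 0.05° of that is 4113.71 m.
That is 4113.71 m = 4.1137 km.

4 km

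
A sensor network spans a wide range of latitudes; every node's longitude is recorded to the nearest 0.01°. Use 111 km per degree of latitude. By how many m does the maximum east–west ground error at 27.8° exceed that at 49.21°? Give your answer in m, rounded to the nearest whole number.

Rounding to 2 decimal places leaves the longitude within ±0.005° of the true value.
Error at 27.8° = 0.005° × 111000 × cos 27.8° ≈ 555 × 0.8846 = 490.94 m.
Error at 49.21° = 0.005° × 111000 × cos 49.21° ≈ 555 × 0.6533 = 362.58 m.
Difference: 490.94 − 362.58 = 128.37 m.

128 m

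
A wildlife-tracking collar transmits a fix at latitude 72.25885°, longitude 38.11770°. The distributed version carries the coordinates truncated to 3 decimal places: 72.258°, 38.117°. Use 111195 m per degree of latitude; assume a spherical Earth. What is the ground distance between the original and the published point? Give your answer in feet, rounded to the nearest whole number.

320 feet

Δlat = 72.25885 − 72.258 = +0.00085°; Δlon = 38.11770 − 38.117 = +0.00070°.
North–south shift: 0.00085 × 111195 = 94.5157 m.
East–west at this latitude: 0.00070° × 111195 × cos 72.258° ≈ 0.00070 × 33884.6 = 23.7192 m.
Hypotenuse of the two orthogonal shifts: √(94.5157² + 23.7192²) = 97.4465 m.
In feet: 97.4465 m ÷ 0.3048 ≈ 319.71 ft.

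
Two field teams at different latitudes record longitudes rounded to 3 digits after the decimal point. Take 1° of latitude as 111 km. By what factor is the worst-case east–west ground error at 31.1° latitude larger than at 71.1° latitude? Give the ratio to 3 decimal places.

Rounding to 3 decimal places leaves the longitude within ±0.0005° of the true value.
Error at 31.1° = 0.0005° × 111000 × cos 31.1° ≈ 55.5 × 0.8563 = 47.523 m.
Error at 71.1° = 0.0005° × 111000 × cos 71.1° ≈ 55.5 × 0.3239 = 17.977 m.
Ratio: 47.523 / 17.977 = cos 31.1° / cos 71.1° ≈ 2.6435.

2.643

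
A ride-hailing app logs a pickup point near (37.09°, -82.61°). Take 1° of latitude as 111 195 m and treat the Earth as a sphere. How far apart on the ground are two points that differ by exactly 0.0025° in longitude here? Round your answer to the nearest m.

222 m

0.0025° of longitude at 37.09° is 0.0025 × 111195 × cos 37.09° ≈ 0.0025 × 88699.1 = 221.748 m.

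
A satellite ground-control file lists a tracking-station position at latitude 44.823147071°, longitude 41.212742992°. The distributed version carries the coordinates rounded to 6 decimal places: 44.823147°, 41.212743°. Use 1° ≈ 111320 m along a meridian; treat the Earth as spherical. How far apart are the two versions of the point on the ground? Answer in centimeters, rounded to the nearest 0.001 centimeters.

Δlat = 44.823147071 − 44.823147 = +0.000000071°; Δlon = 41.212742992 − 41.212743 = -0.000000008°.
N–S: 0.000000071° × 111320 m/° = 0.00790372 m.
E–W at 44.8231°: -0.000000008° × 111320 × cos 44.8231° = -0.000000008 × 111320 × 0.7093 ≈ -0.000631662 m.
Distance: √(0.00790372² + 0.000631662²) ≈ 0.00792892 m.
That is 0.00792892 m = 0.79289 cm.

0.793 centimeters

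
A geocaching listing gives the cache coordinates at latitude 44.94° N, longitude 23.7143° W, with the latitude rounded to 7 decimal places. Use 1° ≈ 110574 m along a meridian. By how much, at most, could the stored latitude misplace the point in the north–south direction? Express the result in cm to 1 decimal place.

Rounding to 7 decimal places leaves the latitude within ±5e-08° of the true value.
North–south distance: 5e-08° × 110574 m/° = 0.0055287 m.
That is 0.0055287 m = 0.55287 cm.

0.6 cm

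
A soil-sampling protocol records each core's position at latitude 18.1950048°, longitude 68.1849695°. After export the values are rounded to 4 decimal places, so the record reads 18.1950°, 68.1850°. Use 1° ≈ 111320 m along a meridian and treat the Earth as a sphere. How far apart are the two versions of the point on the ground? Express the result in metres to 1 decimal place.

3.3 metres

The latitude changed by +0.0000048° and the longitude by -0.0000305°.
North–south shift: 0.0000048 × 111320 = 0.534336 m.
East–west at this latitude: -0.0000305° × 111320 × cos 18.195° ≈ -0.0000305 × 105754 = -3.22549 m.
Combined displacement = (0.534336² + 3.22549²)^½ ≈ 3.26945 m.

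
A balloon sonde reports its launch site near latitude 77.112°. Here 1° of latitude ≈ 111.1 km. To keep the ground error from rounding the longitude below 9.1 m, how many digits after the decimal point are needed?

4 decimal places

At 77.112° one degree of longitude covers 111100 × cos 77.112° ≈ 111100 × 0.2230 ≈ 24780.4 m.
With N decimal places the half-ulp bound is 0.5·10⁻ᴺ°, or 0.5·10⁻ᴺ × 24780.4 m on the ground.
Setting 12390.2 × 10⁻ᴺ ≤ 9.1 gives 10ᴺ ≥ 1362, i.e. N ≥ 3.13.
N = 3 would give 12.4 m (too coarse); N = 4 gives 1.24 m ≤ 9.1 m.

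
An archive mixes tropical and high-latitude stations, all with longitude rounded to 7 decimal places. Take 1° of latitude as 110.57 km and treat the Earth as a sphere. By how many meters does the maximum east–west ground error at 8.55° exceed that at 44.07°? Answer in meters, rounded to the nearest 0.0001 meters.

0.0015 meters

Rounding to 7 decimal places leaves the longitude within ±5e-08° of the true value.
At 8.55°: 5e-08° × 110570 × cos 8.55° = 5e-08 × 110570 × 0.9889 ≈ 0.0054671 m.
At 44.07°: 5e-08° × 110570 × cos 44.07° = 5e-08 × 110570 × 0.7185 ≈ 0.0039722 m.
Difference: 0.0054671 − 0.0039722 = 0.0014949 m.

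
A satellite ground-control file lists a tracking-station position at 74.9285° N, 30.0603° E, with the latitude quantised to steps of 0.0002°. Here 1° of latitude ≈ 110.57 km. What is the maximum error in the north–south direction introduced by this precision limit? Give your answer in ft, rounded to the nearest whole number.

36 ft

With a 0.0002° grid the true value lies within half a step, ±0.0002°/2 = ±0.0001°, of the stored one.
North–south distance: 0.0001° × 110570 m/° = 11.057 m.
Converting: 11.057 m × 3.2808 ft/m ≈ 36.276 ft.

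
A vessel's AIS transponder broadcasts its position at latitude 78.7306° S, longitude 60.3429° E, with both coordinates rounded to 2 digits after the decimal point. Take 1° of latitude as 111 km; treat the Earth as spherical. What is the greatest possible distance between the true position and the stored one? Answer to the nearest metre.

Rounding to 2 decimal places leaves each coordinate within ±0.005° of the true value.
Latitude error → 0.005 × 111000 = 555 m along the meridian.
Longitude error → 0.005 × 111000 × cos 78.7306° = 0.005 × 111000 × 0.1954 ≈ 108.459 m.
The two errors are perpendicular, so the maximum displacement is √(555² + 108.459²) ≈ 565.498 m.

565 metres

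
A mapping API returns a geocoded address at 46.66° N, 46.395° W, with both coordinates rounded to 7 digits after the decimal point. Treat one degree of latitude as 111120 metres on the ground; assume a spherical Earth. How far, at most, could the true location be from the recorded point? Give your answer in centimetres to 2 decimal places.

Rounding to 7 decimal places leaves each coordinate within ±5e-08° of the true value.
Latitude error → 5e-08 × 111120 = 0.005556 m along the meridian.
E–W at 46.66°: 5e-08° × 111120 × cos 46.66° = 5e-08 × 111120 × 0.6863 ≈ 0.00381323 m.
Combining orthogonally: (0.005556² + 0.00381323²)^½ ≈ 0.00673868 m.
That is 0.00673868 m = 0.67387 cm.

0.67 centimetres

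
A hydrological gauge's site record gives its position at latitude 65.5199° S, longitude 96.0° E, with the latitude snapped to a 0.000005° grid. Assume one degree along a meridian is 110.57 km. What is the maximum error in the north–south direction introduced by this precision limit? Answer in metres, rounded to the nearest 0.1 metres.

With a 0.000005° grid the true value lies within half a step, ±0.000005°/2 = ±2.5e-06°, of the stored one.
North–south distance: 2.5e-06° × 110570 m/° = 0.276425 m.

0.3 metres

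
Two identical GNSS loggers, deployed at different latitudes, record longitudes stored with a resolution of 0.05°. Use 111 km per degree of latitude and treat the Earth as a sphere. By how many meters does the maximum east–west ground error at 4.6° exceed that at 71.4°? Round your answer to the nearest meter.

1881 meters

With a 0.05° grid the true value lies within half a step, ±0.05°/2 = ±0.025°, of the stored one.
Error at 4.6° = 0.025° × 111000 × cos 4.6° ≈ 2775 × 0.9968 = 2766.1 m.
At 71.4°: 0.025° × 111000 × cos 71.4° = 0.025 × 111000 × 0.3190 ≈ 885.11 m.
Difference: 2766.1 − 885.11 = 1880.9 m.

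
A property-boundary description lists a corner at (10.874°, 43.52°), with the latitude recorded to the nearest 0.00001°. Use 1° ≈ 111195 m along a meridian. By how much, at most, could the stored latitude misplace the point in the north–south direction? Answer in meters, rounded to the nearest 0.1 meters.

Rounding to 5 decimal places leaves the latitude within ±5e-06° of the true value.
Along the meridian that is 5e-06° × 111195 m/° = 0.555975 m.

0.6 meters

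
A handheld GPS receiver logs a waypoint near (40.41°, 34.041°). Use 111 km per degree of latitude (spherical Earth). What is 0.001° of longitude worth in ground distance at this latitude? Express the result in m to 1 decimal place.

One degree of longitude here spans 111000 × cos 40.41° = 111000 × 0.7614 ≈ 84518.2 m; 0.001° of that is 84.5182 m.

84.5 m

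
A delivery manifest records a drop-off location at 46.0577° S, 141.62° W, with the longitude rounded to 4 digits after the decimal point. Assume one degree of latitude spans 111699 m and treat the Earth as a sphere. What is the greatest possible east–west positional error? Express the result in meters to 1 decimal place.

Rounding to 4 decimal places leaves the longitude within ±5e-05° of the true value.
Parallels shrink by cos φ, so at 46.0577° a degree of longitude is 111699 × 0.6939 ≈ 77511.7 m.
East–west error: 5e-05° × 77511.7 m/° ≈ 3.87558 m.

3.9 meters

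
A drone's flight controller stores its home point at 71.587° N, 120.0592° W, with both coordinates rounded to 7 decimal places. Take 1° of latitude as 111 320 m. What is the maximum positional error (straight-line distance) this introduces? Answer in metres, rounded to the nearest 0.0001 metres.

Rounding to 7 decimal places leaves each coordinate within ±5e-08° of the true value.
North–south component: 5e-08° × 111320 = 0.005566 m.
East–west component at 71.587°: 5e-08° × 111320 × cos 71.587° ≈ 5e-08 × 35162 ≈ 0.0017581 m.
Worst case both components are at the extreme and orthogonal: √(0.005566² + 0.0017581²) ≈ 0.00583706 m.

0.0058 metres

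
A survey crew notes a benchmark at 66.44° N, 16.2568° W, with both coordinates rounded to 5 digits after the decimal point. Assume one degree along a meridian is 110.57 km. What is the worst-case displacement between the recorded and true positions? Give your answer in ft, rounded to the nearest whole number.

Rounding to 5 decimal places leaves each coordinate within ±5e-06° of the true value.
Latitude error → 5e-06 × 110570 = 0.55285 m along the meridian.
Longitude error → 5e-06 × 110570 × cos 66.44° = 5e-06 × 110570 × 0.3997 ≈ 0.220979 m.
Combining orthogonally: (0.55285² + 0.220979²)^½ ≈ 0.595378 m.
In feet: 0.595378 m ÷ 0.3048 ≈ 1.9533 ft.

2 ft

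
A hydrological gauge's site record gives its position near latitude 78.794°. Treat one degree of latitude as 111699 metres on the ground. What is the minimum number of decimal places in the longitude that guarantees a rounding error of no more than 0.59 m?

5 decimal places

At 78.794° one degree of longitude covers 111699 × cos 78.794° ≈ 111699 × 0.1943 ≈ 21707.3 m.
Rounding to N decimal places gives at most 0.5 × 10⁻ᴺ degrees of error, i.e. 0.5 × 10⁻ᴺ × 21707.3 m.
Setting 10853.6 × 10⁻ᴺ ≤ 0.59 gives 10ᴺ ≥ 1.84e+04, i.e. N ≥ 4.26.
At 4 places the error can reach 1.09 m, but 5 places keeps it to 0.109 m.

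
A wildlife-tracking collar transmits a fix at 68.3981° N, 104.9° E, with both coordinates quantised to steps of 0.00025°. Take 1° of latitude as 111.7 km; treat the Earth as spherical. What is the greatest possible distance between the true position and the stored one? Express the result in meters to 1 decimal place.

With a 0.00025° grid the true value lies within half a step, ±0.00025°/2 = ±0.000125°, of the stored one.
N–S: 0.000125° × 111700 m/° = 13.9625 m.
E–W at 68.3981°: 0.000125° × 111700 × cos 68.3981° = 0.000125 × 111700 × 0.3682 ≈ 5.14037 m.
Worst case both components are at the extreme and orthogonal: √(13.9625² + 5.14037²) ≈ 14.8787 m.

14.9 meters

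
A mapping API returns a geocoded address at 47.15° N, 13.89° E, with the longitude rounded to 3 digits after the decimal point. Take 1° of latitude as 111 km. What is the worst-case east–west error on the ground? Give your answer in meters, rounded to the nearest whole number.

38 meters

Rounding to 3 decimal places leaves the longitude within ±0.0005° of the true value.
Parallels shrink by cos φ, so at 47.15° a degree of longitude is 111000 × 0.6801 ≈ 75489 m.
East–west error: 0.0005° × 75489 m/° ≈ 37.7445 m.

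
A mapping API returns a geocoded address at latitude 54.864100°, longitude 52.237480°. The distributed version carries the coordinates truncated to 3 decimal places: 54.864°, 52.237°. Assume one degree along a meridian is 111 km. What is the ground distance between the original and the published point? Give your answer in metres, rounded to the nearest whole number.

The latitude changed by +0.000100° and the longitude by +0.000480°.
North–south shift: 0.000100 × 111000 = 11.1 m.
East–west at this latitude: 0.000480° × 111000 × cos 54.864° ≈ 0.000480 × 63882.6 = 30.6637 m.
Distance: √(11.1² + 30.6637²) ≈ 32.6109 m.

33 metres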